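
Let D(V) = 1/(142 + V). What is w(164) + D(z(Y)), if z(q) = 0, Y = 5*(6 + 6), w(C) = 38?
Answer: 5397/142 ≈ 38.007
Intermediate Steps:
Y = 60 (Y = 5*12 = 60)
w(164) + D(z(Y)) = 38 + 1/(142 + 0) = 38 + 1/142 = 5397/142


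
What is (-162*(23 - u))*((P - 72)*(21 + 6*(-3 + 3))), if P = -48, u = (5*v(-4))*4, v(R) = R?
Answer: 42048720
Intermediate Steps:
u = -80 (u = (5*(-4))*4 = -20*4 = -80)
(-162*(23 - u))*((P - 72)*(21 + 6*(-3 + 3))) = (-162*(23 - 1*(-80)))*((-48 - 72)*(21 + 6*(-3 + 3))) = (-162*(23 + 80))*(-120*(21 + 6*0)) = (-162*103)*(-120*(21 + 0)) = -(-2002320)*21 = -16686*(-2520) = 42048720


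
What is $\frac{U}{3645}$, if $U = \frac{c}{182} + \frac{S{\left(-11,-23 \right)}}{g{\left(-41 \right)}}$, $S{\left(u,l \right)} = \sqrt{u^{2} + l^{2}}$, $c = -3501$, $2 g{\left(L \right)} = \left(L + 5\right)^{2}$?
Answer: $- \frac{389}{73710} + \frac{\sqrt{26}}{472392} \approx -0.0052666$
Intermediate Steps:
$g{\left(L \right)} = \frac{\left(5 + L\right)^{2}}{2}$ ($g{\left(L \right)} = \frac{\left(L + 5\right)^{2}}{2} = \frac{\left(5 + L\right)^{2}}{2}$)
$S{\left(u,l \right)} = \sqrt{l^{2} + u^{2}}$
$U = - \frac{3501}{182} + \frac{5 \sqrt{26}}{648}$ ($U = - \frac{3501}{182} + \frac{\sqrt{\left(-23\right)^{2} + \left(-11\right)^{2}}}{\frac{1}{2} \left(5 - 41\right)^{2}} = \left(-3501\right) \frac{1}{182} + \frac{\sqrt{529 + 121}}{\frac{1}{2} \left(-36\right)^{2}} = - \frac{3501}{182} + \frac{\sqrt{650}}{\frac{1}{2} \cdot 1296} = - \frac{3501}{182} + \frac{5 \sqrt{26}}{648} \approx -19.197$)
$\frac{U}{3645} = \frac{- \frac{3501}{182} + \frac{5 \sqrt{26}}{648}}{3645} = \left(- \frac{3501}{182} + \frac{5 \sqrt{26}}{648}\right) \frac{1}{3645} = - \frac{389}{73710} + \frac{\sqrt{26}}{472392}$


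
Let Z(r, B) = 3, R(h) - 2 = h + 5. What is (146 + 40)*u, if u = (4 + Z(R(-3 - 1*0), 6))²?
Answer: 9114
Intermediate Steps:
R(h) = 7 + h (R(h) = 2 + (h + 5) = 2 + (5 + h) = 7 + h)
u = 49 (u = (4 + 3)² = 7² = 49)
(146 + 40)*u = (146 + 40)*49 = 186*49 = 9114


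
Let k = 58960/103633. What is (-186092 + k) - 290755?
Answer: -49417026191/103633 ≈ -4.7685e+5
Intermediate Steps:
k = 58960/103633 (k = 58960*(1/103633) = 58960/103633 ≈ 0.56893)
(-186092 + k) - 290755 = (-186092 + 58960/103633) - 290755 = -19285213276/103633 - 290755 = -49417026191/103633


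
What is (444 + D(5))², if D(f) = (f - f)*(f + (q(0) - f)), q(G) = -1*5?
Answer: 197136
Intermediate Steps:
q(G) = -5
D(f) = 0 (D(f) = (f - f)*(f + (-5 - f)) = 0*(-5) = 0)
(444 + D(5))² = (444 + 0)² = 444² = 197136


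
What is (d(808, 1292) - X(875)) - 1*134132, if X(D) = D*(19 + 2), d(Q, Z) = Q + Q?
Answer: -150891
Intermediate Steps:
d(Q, Z) = 2*Q
X(D) = 21*D (X(D) = D*21 = 21*D)
(d(808, 1292) - X(875)) - 1*134132 = (2*808 - 21*875) - 1*134132 = (1616 - 1*18375) - 134132 = (1616 - 18375) - 134132 = -16759 - 134132 = -150891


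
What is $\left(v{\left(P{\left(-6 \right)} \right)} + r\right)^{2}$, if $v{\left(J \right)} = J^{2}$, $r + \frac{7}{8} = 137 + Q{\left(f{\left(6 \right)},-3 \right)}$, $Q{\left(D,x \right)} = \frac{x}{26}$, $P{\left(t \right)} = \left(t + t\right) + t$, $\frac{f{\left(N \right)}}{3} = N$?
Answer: $\frac{2288761281}{10816} \approx 2.1161 \cdot 10^{5}$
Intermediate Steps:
$f{\left(N \right)} = 3 N$
$P{\left(t \right)} = 3 t$ ($P{\left(t \right)} = 2 t + t = 3 t$)
$Q{\left(D,x \right)} = \frac{x}{26}$ ($Q{\left(D,x \right)} = x \frac{1}{26} = \frac{x}{26}$)
$r = \frac{14145}{104}$ ($r = - \frac{7}{8} + \left(137 + \frac{1}{26} \left(-3\right)\right) = - \frac{7}{8} + \left(137 - \frac{3}{26}\right) = - \frac{7}{8} + \frac{3559}{26} = \frac{14145}{104} \approx 136.01$)
$\left(v{\left(P{\left(-6 \right)} \right)} + r\right)^{2} = \left(\left(3 \left(-6\right)\right)^{2} + \frac{14145}{104}\right)^{2} = \left(\left(-18\right)^{2} + \frac{14145}{104}\right)^{2} = \left(324 + \frac{14145}{104}\right)^{2} = \left(\frac{47841}{104}\right)^{2} = \frac{2288761281}{10816}$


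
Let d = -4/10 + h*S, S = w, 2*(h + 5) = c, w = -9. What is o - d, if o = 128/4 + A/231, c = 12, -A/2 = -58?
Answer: 48397/1155 ≈ 41.902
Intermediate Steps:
A = 116 (A = -2*(-58) = 116)
h = 1 (h = -5 + (½)*12 = -5 + 6 = 1)
S = -9
o = 7508/231 (o = 128/4 + 116/231 = 128*(¼) + 116*(1/231) = 32 + 116/231 = 7508/231 ≈ 32.502)
d = -47/5 (d = -4/10 + 1*(-9) = -4*⅒ - 9 = -⅖ - 9 = -47/5 ≈ -9.4000)
o - d = 7508/231 - 1*(-47/5) = 7508/231 + 47/5 = 48397/1155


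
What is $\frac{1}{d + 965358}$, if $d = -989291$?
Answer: $- \frac{1}{23933} \approx -4.1783 \cdot 10^{-5}$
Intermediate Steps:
$\frac{1}{d + 965358} = \frac{1}{-989291 + 965358} = \frac{1}{-23933} = - \frac{1}{23933}$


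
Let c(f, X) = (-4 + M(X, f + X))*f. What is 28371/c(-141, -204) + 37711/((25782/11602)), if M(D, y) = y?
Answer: 3588466975120/211451073 ≈ 16971.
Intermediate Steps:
c(f, X) = f*(-4 + X + f) (c(f, X) = (-4 + (f + X))*f = (-4 + (X + f))*f = (-4 + X + f)*f = f*(-4 + X + f))
28371/c(-141, -204) + 37711/((25782/11602)) = 28371/((-141*(-4 - 204 - 141))) + 37711/((25782/11602)) = 28371/((-141*(-349))) + 37711/((25782*(1/11602))) = 28371/49209 + 37711/(12891/5801) = 28371*(1/49209) + 37711*(5801/12891) = 9457/16403 + 218761511/12891 = 3588466975120/211451073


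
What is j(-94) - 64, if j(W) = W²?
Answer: 8772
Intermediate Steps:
j(-94) - 64 = (-94)² - 64 = 8836 - 64 = 8772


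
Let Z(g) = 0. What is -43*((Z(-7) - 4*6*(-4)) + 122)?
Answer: -9374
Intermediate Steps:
-43*((Z(-7) - 4*6*(-4)) + 122) = -43*((0 - 4*6*(-4)) + 122) = -43*((0 - 24*(-4)) + 122) = -43*((0 - 1*(-96)) + 122) = -43*((0 + 96) + 122) = -43*(96 + 122) = -43*218 = -9374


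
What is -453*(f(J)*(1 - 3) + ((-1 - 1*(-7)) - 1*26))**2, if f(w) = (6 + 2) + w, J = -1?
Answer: -523668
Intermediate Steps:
f(w) = 8 + w
-453*(f(J)*(1 - 3) + ((-1 - 1*(-7)) - 1*26))**2 = -453*((8 - 1)*(1 - 3) + ((-1 - 1*(-7)) - 1*26))**2 = -453*(7*(-2) + ((-1 + 7) - 26))**2 = -453*(-14 + (6 - 26))**2 = -453*(-14 - 20)**2 = -453*(-34)**2 = -453*1156 = -523668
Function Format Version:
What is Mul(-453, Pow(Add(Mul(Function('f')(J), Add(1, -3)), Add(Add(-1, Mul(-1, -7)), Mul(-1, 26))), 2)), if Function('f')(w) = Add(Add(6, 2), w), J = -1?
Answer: -523668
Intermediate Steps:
Function('f')(w) = Add(8, w)
Mul(-453, Pow(Add(Mul(Function('f')(J), Add(1, -3)), Add(Add(-1, Mul(-1, -7)), Mul(-1, 26))), 2)) = Mul(-453, Pow(Add(Mul(Add(8, -1), Add(1, -3)), Add(Add(-1, Mul(-1, -7)), Mul(-1, 26))), 2)) = Mul(-453, Pow(Add(Mul(7, -2), Add(Add(-1, 7), -26)), 2)) = Mul(-453, Pow(Add(-14, Add(6, -26)), 2)) = Mul(-453, Pow(Add(-14, -20), 2)) = Mul(-453, Pow(-34, 2)) = Mul(-453, 1156) = -523668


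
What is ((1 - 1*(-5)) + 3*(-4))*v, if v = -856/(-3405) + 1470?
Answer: -10012412/1135 ≈ -8821.5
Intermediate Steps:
v = 5006206/3405 (v = -856*(-1/3405) + 1470 = 856/3405 + 1470 = 5006206/3405 ≈ 1470.3)
((1 - 1*(-5)) + 3*(-4))*v = ((1 - 1*(-5)) + 3*(-4))*(5006206/3405) = ((1 + 5) - 12)*(5006206/3405) = (6 - 12)*(5006206/3405) = -6*5006206/3405 = -10012412/1135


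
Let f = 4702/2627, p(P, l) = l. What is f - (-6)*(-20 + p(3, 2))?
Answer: -279014/2627 ≈ -106.21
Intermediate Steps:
f = 4702/2627 (f = 4702*(1/2627) = 4702/2627 ≈ 1.7899)
f - (-6)*(-20 + p(3, 2)) = 4702/2627 - (-6)*(-20 + 2) = 4702/2627 - (-6)*(-18) = 4702/2627 - 1*108 = 4702/2627 - 108 = -279014/2627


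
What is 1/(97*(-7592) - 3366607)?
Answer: -1/4103031 ≈ -2.4372e-7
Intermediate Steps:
1/(97*(-7592) - 3366607) = 1/(-736424 - 3366607) = 1/(-4103031) = -1/4103031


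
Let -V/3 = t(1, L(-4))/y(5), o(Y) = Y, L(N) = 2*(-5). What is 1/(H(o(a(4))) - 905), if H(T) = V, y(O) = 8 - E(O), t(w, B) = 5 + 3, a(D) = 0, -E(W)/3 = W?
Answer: -23/20839 ≈ -0.0011037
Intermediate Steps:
E(W) = -3*W
L(N) = -10
t(w, B) = 8
y(O) = 8 + 3*O (y(O) = 8 - (-3)*O = 8 + 3*O)
V = -24/23 (V = -24/(8 + 3*5) = -24/(8 + 15) = -24/23 ≈ -1.0435)
H(T) = -24/23
1/(H(o(a(4))) - 905) = 1/(-24/23 - 905) = 1/(-20839/23) = -23/20839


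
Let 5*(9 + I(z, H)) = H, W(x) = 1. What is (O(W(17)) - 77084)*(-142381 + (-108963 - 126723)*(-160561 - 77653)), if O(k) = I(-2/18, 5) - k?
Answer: -4328275657876339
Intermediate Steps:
I(z, H) = -9 + H/5
O(k) = -8 - k (O(k) = (-9 + (⅕)*5) - k = (-9 + 1) - k = -8 - k)
(O(W(17)) - 77084)*(-142381 + (-108963 - 126723)*(-160561 - 77653)) = ((-8 - 1*1) - 77084)*(-142381 + (-108963 - 126723)*(-160561 - 77653)) = ((-8 - 1) - 77084)*(-142381 - 235686*(-238214)) = (-9 - 77084)*(-142381 + 56143704804) = -77093*56143562423 = -4328275657876339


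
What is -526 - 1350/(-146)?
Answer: -37723/73 ≈ -516.75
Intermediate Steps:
-526 - 1350/(-146) = -526 - 1/146*(-1350) = -526 + 675/73 = -37723/73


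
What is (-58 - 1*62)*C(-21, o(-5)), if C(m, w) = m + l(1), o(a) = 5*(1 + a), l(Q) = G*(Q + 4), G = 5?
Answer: -480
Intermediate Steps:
l(Q) = 20 + 5*Q (l(Q) = 5*(Q + 4) = 5*(4 + Q) = 20 + 5*Q)
o(a) = 5 + 5*a
C(m, w) = 25 + m (C(m, w) = m + (20 + 5*1) = m + (20 + 5) = m + 25 = 25 + m)
(-58 - 1*62)*C(-21, o(-5)) = (-58 - 1*62)*(25 - 21) = (-58 - 62)*4 = -120*4 = -480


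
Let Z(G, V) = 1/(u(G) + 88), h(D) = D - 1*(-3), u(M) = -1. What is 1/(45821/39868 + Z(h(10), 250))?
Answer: 3468516/4026295 ≈ 0.86147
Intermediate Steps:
h(D) = 3 + D (h(D) = D + 3 = 3 + D)
Z(G, V) = 1/87 (Z(G, V) = 1/(-1 + 88) = 1/87)
1/(45821/39868 + Z(h(10), 250)) = 1/(45821/39868 + 1/87) = 1/(4026295/3468516) = 3468516/4026295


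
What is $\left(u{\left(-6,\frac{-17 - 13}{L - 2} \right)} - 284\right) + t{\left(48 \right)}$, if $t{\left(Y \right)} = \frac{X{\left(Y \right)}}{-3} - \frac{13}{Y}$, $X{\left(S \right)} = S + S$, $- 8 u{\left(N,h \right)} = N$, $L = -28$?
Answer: $- \frac{15145}{48} \approx -315.52$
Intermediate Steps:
$u{\left(N,h \right)} = - \frac{N}{8}$
$X{\left(S \right)} = 2 S$
$t{\left(Y \right)} = - \frac{13}{Y} - \frac{2 Y}{3}$ ($t{\left(Y \right)} = \frac{2 Y}{-3} - \frac{13}{Y} = 2 Y \left(- \frac{1}{3}\right) - \frac{13}{Y} = - \frac{2 Y}{3} - \frac{13}{Y} = - \frac{13}{Y} - \frac{2 Y}{3}$)
$\left(u{\left(-6,\frac{-17 - 13}{L - 2} \right)} - 284\right) + t{\left(48 \right)} = \left(\left(- \frac{1}{8}\right) \left(-6\right) - 284\right) - \left(32 + \frac{13}{48}\right) = \left(\frac{3}{4} - 284\right) - \frac{1549}{48} = - \frac{1133}{4} - \frac{1549}{48} = - \frac{15145}{48}$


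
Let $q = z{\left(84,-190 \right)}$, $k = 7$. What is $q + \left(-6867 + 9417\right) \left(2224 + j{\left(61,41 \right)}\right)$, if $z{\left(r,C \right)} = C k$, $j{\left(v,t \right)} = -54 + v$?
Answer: $5687720$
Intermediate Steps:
$z{\left(r,C \right)} = 7 C$ ($z{\left(r,C \right)} = C 7 = 7 C$)
$q = -1330$ ($q = 7 \left(-190\right) = -1330$)
$q + \left(-6867 + 9417\right) \left(2224 + j{\left(61,41 \right)}\right) = -1330 + \left(-6867 + 9417\right) \left(2224 + \left(-54 + 61\right)\right) = -1330 + 2550 \left(2224 + 7\right) = -1330 + 2550 \cdot 2231 = -1330 + 5689050 = 5687720$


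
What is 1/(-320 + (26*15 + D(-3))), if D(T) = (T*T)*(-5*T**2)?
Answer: -1/335 ≈ -0.0029851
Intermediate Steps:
D(T) = -5*T**4 (D(T) = T**2*(-5*T**2) = -5*T**4)
1/(-320 + (26*15 + D(-3))) = 1/(-320 + (26*15 - 5*(-3)**4)) = 1/(-320 + (390 - 5*81)) = 1/(-320 + (390 - 405)) = 1/(-320 - 15) = 1/(-335) = -1/335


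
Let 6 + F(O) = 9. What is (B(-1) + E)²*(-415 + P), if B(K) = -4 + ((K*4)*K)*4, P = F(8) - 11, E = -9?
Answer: -3807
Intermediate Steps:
F(O) = 3 (F(O) = -6 + 9 = 3)
P = -8 (P = 3 - 11 = -8)
B(K) = -4 + 16*K² (B(K) = -4 + ((4*K)*K)*4 = -4 + (4*K²)*4 = -4 + 16*K²)
(B(-1) + E)²*(-415 + P) = ((-4 + 16*(-1)²) - 9)²*(-415 - 8) = ((-4 + 16*1) - 9)²*(-423) = ((-4 + 16) - 9)²*(-423) = (12 - 9)²*(-423) = 3²*(-423) = 9*(-423) = -3807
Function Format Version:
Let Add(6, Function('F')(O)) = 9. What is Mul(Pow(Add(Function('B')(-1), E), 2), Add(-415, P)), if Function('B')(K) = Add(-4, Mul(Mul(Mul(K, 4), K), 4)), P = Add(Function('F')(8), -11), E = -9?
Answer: -3807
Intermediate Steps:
Function('F')(O) = 3 (Function('F')(O) = Add(-6, 9) = 3)
P = -8 (P = Add(3, -11) = -8)
Function('B')(K) = Add(-4, Mul(16, Pow(K, 2))) (Function('B')(K) = Add(-4, Mul(Mul(Mul(4, K), K), 4)) = Add(-4, Mul(Mul(4, Pow(K, 2)), 4)) = Add(-4, Mul(16, Pow(K, 2))))
Mul(Pow(Add(Function('B')(-1), E), 2), Add(-415, P)) = Mul(Pow(Add(Add(-4, Mul(16, Pow(-1, 2))), -9), 2), Add(-415, -8)) = Mul(Pow(Add(Add(-4, Mul(16, 1)), -9), 2), -423) = Mul(Pow(Add(Add(-4, 16), -9), 2), -423) = Mul(Pow(Add(12, -9), 2), -423) = Mul(Pow(3, 2), -423) = Mul(9, -423) = -3807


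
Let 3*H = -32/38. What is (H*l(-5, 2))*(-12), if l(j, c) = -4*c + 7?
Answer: -64/19 ≈ -3.3684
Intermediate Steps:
l(j, c) = 7 - 4*c
H = -16/57 (H = (-32/38)/3 = (-32*1/38)/3 = (1/3)*(-16/19) = -16/57 ≈ -0.28070)
(H*l(-5, 2))*(-12) = -16*(7 - 4*2)/57*(-12) = -16*(7 - 8)/57*(-12) = -16/57*(-1)*(-12) = (16/57)*(-12) = -64/19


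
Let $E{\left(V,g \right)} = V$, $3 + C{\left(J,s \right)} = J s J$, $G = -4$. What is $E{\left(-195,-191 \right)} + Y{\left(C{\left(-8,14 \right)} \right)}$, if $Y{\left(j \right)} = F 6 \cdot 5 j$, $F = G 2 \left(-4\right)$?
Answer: $857085$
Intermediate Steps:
$F = 32$ ($F = \left(-4\right) 2 \left(-4\right) = \left(-8\right) \left(-4\right) = 32$)
$C{\left(J,s \right)} = -3 + s J^{2}$ ($C{\left(J,s \right)} = -3 + J s J = -3 + s J^{2}$)
$Y{\left(j \right)} = 960 j$ ($Y{\left(j \right)} = 32 \cdot 6 \cdot 5 j = 32 \cdot 30 j = 960 j$)
$E{\left(-195,-191 \right)} + Y{\left(C{\left(-8,14 \right)} \right)} = -195 + 960 \left(-3 + 14 \left(-8\right)^{2}\right) = -195 + 960 \left(-3 + 14 \cdot 64\right) = -195 + 960 \left(-3 + 896\right) = -195 + 960 \cdot 893 = -195 + 857280 = 857085$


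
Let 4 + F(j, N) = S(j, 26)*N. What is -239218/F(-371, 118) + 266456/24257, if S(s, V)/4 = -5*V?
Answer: 11076758505/744253274 ≈ 14.883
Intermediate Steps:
S(s, V) = -20*V (S(s, V) = 4*(-5*V) = -20*V)
F(j, N) = -4 - 520*N (F(j, N) = -4 + (-20*26)*N = -4 - 520*N)
-239218/F(-371, 118) + 266456/24257 = -239218/(-4 - 520*118) + 266456/24257 = -239218/(-4 - 61360) + 266456*(1/24257) = -239218/(-61364) + 266456/24257 = -239218*(-1/61364) + 266456/24257 = 119609/30682 + 266456/24257 = 11076758505/744253274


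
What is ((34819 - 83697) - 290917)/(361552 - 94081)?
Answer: -37755/29719 ≈ -1.2704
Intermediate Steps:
((34819 - 83697) - 290917)/(361552 - 94081) = (-48878 - 290917)/267471 = -339795*1/267471 = -37755/29719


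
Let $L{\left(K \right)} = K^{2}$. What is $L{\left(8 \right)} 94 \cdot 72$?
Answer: $433152$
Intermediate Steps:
$L{\left(8 \right)} 94 \cdot 72 = 8^{2} \cdot 94 \cdot 72 = 64 \cdot 94 \cdot 72 = 6016 \cdot 72 = 433152$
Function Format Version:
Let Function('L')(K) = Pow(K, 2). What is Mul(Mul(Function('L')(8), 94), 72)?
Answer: 433152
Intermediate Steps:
Mul(Mul(Function('L')(8), 94), 72) = Mul(Mul(Pow(8, 2), 94), 72) = Mul(Mul(64, 94), 72) = Mul(6016, 72) = 433152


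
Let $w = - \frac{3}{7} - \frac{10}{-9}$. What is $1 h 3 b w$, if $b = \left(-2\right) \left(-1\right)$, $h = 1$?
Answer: $\frac{86}{21} \approx 4.0952$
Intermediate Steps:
$b = 2$
$w = \frac{43}{63}$ ($w = \left(-3\right) \frac{1}{7} - - \frac{10}{9} = - \frac{3}{7} + \frac{10}{9} = \frac{43}{63} \approx 0.68254$)
$1 h 3 b w = 1 \cdot 1 \cdot 3 \cdot 2 \cdot \frac{43}{63} = 1 \cdot 3 \cdot 2 \cdot \frac{43}{63} = 3 \cdot 2 \cdot \frac{43}{63} = 6 \cdot \frac{43}{63} = \frac{86}{21}$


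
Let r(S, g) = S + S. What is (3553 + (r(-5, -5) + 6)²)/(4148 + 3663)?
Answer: 3569/7811 ≈ 0.45692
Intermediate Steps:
r(S, g) = 2*S
(3553 + (r(-5, -5) + 6)²)/(4148 + 3663) = (3553 + (2*(-5) + 6)²)/(4148 + 3663) = (3553 + (-10 + 6)²)/7811 = (3553 + (-4)²)*(1/7811) = (3553 + 16)*(1/7811) = 3569*(1/7811) = 3569/7811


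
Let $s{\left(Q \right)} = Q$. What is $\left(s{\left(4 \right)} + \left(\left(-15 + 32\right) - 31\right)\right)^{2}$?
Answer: $100$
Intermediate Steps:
$\left(s{\left(4 \right)} + \left(\left(-15 + 32\right) - 31\right)\right)^{2} = \left(4 + \left(\left(-15 + 32\right) - 31\right)\right)^{2} = \left(4 + \left(17 - 31\right)\right)^{2} = \left(4 - 14\right)^{2} = \left(-10\right)^{2} = 100$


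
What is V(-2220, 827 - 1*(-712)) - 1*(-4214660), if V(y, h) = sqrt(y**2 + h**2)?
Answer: 4214660 + 3*sqrt(810769) ≈ 4.2174e+6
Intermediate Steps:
V(y, h) = sqrt(h**2 + y**2)
V(-2220, 827 - 1*(-712)) - 1*(-4214660) = sqrt((827 - 1*(-712))**2 + (-2220)**2) - 1*(-4214660) = sqrt((827 + 712)**2 + 4928400) + 4214660 = sqrt(1539**2 + 4928400) + 4214660 = sqrt(2368521 + 4928400) + 4214660 = sqrt(7296921) + 4214660 = 3*sqrt(810769) + 4214660 = 4214660 + 3*sqrt(810769)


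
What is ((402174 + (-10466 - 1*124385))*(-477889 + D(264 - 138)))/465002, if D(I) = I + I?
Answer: -127683355751/465002 ≈ -2.7459e+5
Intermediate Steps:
D(I) = 2*I
((402174 + (-10466 - 1*124385))*(-477889 + D(264 - 138)))/465002 = ((402174 + (-10466 - 1*124385))*(-477889 + 2*(264 - 138)))/465002 = ((402174 + (-10466 - 124385))*(-477889 + 2*126))*(1/465002) = ((402174 - 134851)*(-477889 + 252))*(1/465002) = (267323*(-477637))*(1/465002) = -127683355751*1/465002 = -127683355751/465002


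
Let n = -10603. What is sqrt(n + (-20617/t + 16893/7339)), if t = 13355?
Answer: I*sqrt(101849586740043879135)/98012345 ≈ 102.97*I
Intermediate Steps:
sqrt(n + (-20617/t + 16893/7339)) = sqrt(-10603 + (-20617/13355 + 16893/7339)) = sqrt(-10603 + 74297852/98012345) = sqrt(-1039150596183/98012345) = I*sqrt(101849586740043879135)/98012345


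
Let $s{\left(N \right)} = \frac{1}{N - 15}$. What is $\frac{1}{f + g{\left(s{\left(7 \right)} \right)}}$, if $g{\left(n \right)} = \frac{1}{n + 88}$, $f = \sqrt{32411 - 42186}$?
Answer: $\frac{5624}{4830893039} - \frac{2471045 i \sqrt{391}}{4830893039} \approx 1.1642 \cdot 10^{-6} - 0.010114 i$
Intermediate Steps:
$s{\left(N \right)} = \frac{1}{-15 + N}$
$f = 5 i \sqrt{391}$ ($f = \sqrt{-9775} = 5 i \sqrt{391} \approx 98.869 i$)
$g{\left(n \right)} = \frac{1}{88 + n}$
$\frac{1}{f + g{\left(s{\left(7 \right)} \right)}} = \frac{1}{5 i \sqrt{391} + \frac{1}{88 + \frac{1}{-15 + 7}}} = \frac{1}{5 i \sqrt{391} + \frac{1}{88 + \frac{1}{-8}}} = \frac{1}{5 i \sqrt{391} + \frac{1}{88 - \frac{1}{8}}} = \frac{1}{5 i \sqrt{391} + \frac{1}{\frac{703}{8}}} = \frac{1}{5 i \sqrt{391} + \frac{8}{703}} = \frac{1}{\frac{8}{703} + 5 i \sqrt{391}}$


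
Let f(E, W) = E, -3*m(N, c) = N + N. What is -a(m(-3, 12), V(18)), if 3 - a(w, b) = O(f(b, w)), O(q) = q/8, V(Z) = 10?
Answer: -7/4 ≈ -1.7500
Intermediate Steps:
m(N, c) = -2*N/3 (m(N, c) = -(N + N)/3 = -2*N/3)
O(q) = q/8 (O(q) = q*(⅛) = q/8)
a(w, b) = 3 - b/8
-a(m(-3, 12), V(18)) = -(3 - ⅛*10) = -(3 - 5/4) = -1*7/4 = -7/4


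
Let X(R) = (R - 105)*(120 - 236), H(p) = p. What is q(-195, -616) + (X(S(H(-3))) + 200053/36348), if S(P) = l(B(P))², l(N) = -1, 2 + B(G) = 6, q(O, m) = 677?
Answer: 463309921/36348 ≈ 12747.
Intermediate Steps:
B(G) = 4 (B(G) = -2 + 6 = 4)
S(P) = 1 (S(P) = (-1)² = 1)
X(R) = 12180 - 116*R (X(R) = (-105 + R)*(-116) = 12180 - 116*R)
q(-195, -616) + (X(S(H(-3))) + 200053/36348) = 677 + ((12180 - 116*1) + 200053/36348) = 677 + ((12180 - 116) + 200053*(1/36348)) = 677 + (12064 + 200053/36348) = 677 + 438702325/36348 = 463309921/36348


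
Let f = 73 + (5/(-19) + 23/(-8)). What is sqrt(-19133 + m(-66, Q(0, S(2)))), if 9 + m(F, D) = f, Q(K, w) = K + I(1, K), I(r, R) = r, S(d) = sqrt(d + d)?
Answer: I*sqrt(110160670)/76 ≈ 138.1*I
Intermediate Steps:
S(d) = sqrt(2)*sqrt(d) (S(d) = sqrt(2*d) = sqrt(2)*sqrt(d))
Q(K, w) = 1 + K (Q(K, w) = K + 1 = 1 + K)
f = 10619/152 (f = 73 + (5*(-1/19) + 23*(-1/8)) = 73 + (-5/19 - 23/8) = 73 - 477/152 = 10619/152 ≈ 69.862)
m(F, D) = 9251/152 (m(F, D) = -9 + 10619/152 = 9251/152)
sqrt(-19133 + m(-66, Q(0, S(2)))) = sqrt(-19133 + 9251/152) = sqrt(-2898965/152) = I*sqrt(110160670)/76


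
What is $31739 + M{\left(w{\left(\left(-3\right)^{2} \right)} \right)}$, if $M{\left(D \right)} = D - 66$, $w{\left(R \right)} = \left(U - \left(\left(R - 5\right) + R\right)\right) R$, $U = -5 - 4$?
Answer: $31475$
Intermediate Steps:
$U = -9$
$w{\left(R \right)} = R \left(-4 - 2 R\right)$ ($w{\left(R \right)} = \left(-9 - \left(\left(R - 5\right) + R\right)\right) R = \left(-9 - \left(\left(-5 + R\right) + R\right)\right) R = \left(-9 - \left(-5 + 2 R\right)\right) R = \left(-4 - 2 R\right) R = R \left(-4 - 2 R\right)$)
$M{\left(D \right)} = -66 + D$ ($M{\left(D \right)} = D - 66 = -66 + D$)
$31739 + M{\left(w{\left(\left(-3\right)^{2} \right)} \right)} = 31739 - \left(66 + 2 \left(-3\right)^{2} \left(2 + \left(-3\right)^{2}\right)\right) = 31739 - \left(66 + 18 \left(2 + 9\right)\right) = 31739 - \left(66 + 18 \cdot 11\right) = 31739 - 264 = 31475$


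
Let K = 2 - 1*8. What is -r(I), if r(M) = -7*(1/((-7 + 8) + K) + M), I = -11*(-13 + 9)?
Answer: 1533/5 ≈ 306.60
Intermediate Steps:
K = -6 (K = 2 - 8 = -6)
I = 44 (I = -11*(-4) = 44)
r(M) = 7/5 - 7*M (r(M) = -7*(1/((-7 + 8) - 6) + M) = -7*(1/(1 - 6) + M) = -7*(1/(-5) + M) = -7*(-⅕ + M) = 7/5 - 7*M)
-r(I) = -(7/5 - 7*44) = -(7/5 - 308) = -1*(-1533/5) = 1533/5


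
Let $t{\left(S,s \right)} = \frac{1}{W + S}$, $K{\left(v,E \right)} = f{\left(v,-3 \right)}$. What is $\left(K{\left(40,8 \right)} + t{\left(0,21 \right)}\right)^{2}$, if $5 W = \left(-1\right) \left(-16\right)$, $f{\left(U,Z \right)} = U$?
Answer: $\frac{416025}{256} \approx 1625.1$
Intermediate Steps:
$W = \frac{16}{5}$ ($W = \frac{\left(-1\right) \left(-16\right)}{5} = \frac{1}{5} \cdot 16 = \frac{16}{5} \approx 3.2$)
$K{\left(v,E \right)} = v$
$t{\left(S,s \right)} = \frac{1}{\frac{16}{5} + S}$
$\left(K{\left(40,8 \right)} + t{\left(0,21 \right)}\right)^{2} = \left(40 + \frac{5}{16 + 5 \cdot 0}\right)^{2} = \left(40 + \frac{5}{16 + 0}\right)^{2} = \left(40 + \frac{5}{16}\right)^{2} = \left(\frac{645}{16}\right)^{2} = \frac{416025}{256}$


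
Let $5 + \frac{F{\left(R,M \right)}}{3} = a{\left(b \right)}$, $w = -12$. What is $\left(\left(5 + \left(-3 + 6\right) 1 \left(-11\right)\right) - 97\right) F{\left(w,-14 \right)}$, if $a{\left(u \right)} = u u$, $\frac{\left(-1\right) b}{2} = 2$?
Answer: $-4125$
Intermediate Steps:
$b = -4$ ($b = \left(-2\right) 2 = -4$)
$a{\left(u \right)} = u^{2}$
$F{\left(R,M \right)} = 33$ ($F{\left(R,M \right)} = -15 + 3 \left(-4\right)^{2} = -15 + 3 \cdot 16 = -15 + 48 = 33$)
$\left(\left(5 + \left(-3 + 6\right) 1 \left(-11\right)\right) - 97\right) F{\left(w,-14 \right)} = \left(\left(5 + \left(-3 + 6\right) 1 \left(-11\right)\right) - 97\right) 33 = \left(\left(5 + 3 \cdot 1 \left(-11\right)\right) - 97\right) 33 = \left(\left(5 + 3 \left(-11\right)\right) - 97\right) 33 = \left(\left(5 - 33\right) - 97\right) 33 = \left(-28 - 97\right) 33 = \left(-125\right) 33 = -4125$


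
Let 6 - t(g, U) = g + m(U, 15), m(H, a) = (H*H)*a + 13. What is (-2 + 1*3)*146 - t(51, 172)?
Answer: 443964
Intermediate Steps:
m(H, a) = 13 + a*H**2 (m(H, a) = H**2*a + 13 = a*H**2 + 13 = 13 + a*H**2)
t(g, U) = -7 - g - 15*U**2 (t(g, U) = 6 - (g + (13 + 15*U**2)) = 6 - (13 + g + 15*U**2) = 6 + (-13 - g - 15*U**2) = -7 - g - 15*U**2)
(-2 + 1*3)*146 - t(51, 172) = (-2 + 1*3)*146 - (-7 - 1*51 - 15*172**2) = (-2 + 3)*146 - (-7 - 51 - 15*29584) = 1*146 - (-7 - 51 - 443760) = 146 - 1*(-443818) = 146 + 443818 = 443964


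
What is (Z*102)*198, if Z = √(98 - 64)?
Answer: 20196*√34 ≈ 1.1776e+5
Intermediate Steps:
Z = √34 ≈ 5.8309
(Z*102)*198 = (√34*102)*198 = (102*√34)*198 = 20196*√34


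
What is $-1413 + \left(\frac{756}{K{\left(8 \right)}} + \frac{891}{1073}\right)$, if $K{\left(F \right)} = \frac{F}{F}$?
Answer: $- \frac{704070}{1073} \approx -656.17$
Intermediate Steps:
$K{\left(F \right)} = 1$
$-1413 + \left(\frac{756}{K{\left(8 \right)}} + \frac{891}{1073}\right) = -1413 + \left(\frac{756}{1} + \frac{891}{1073}\right) = -1413 + \left(756 \cdot 1 + 891 \cdot \frac{1}{1073}\right) = -1413 + \left(756 + \frac{891}{1073}\right) = -1413 + \frac{812079}{1073} = - \frac{704070}{1073}$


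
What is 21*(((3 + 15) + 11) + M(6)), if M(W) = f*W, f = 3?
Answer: 987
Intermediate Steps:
M(W) = 3*W
21*(((3 + 15) + 11) + M(6)) = 21*(((3 + 15) + 11) + 3*6) = 21*((18 + 11) + 18) = 21*(29 + 18) = 21*47 = 987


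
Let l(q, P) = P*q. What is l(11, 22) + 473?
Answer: 715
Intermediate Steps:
l(11, 22) + 473 = 22*11 + 473 = 242 + 473 = 715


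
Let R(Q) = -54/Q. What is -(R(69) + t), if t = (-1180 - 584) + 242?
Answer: 35024/23 ≈ 1522.8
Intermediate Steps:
t = -1522 (t = -1764 + 242 = -1522)
-(R(69) + t) = -(-54/69 - 1522) = -(-54*1/69 - 1522) = -(-18/23 - 1522) = -1*(-35024/23) = 35024/23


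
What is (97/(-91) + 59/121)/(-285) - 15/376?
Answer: -44677657/1179938760 ≈ -0.037864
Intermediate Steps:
(97/(-91) + 59/121)/(-285) - 15/376 = (97*(-1/91) + 59*(1/121))*(-1/285) - 15*1/376 = (-97/91 + 59/121)*(-1/285) - 15/376 = -6368/11011*(-1/285) - 15/376 = 6368/3138135 - 15/376 = -44677657/1179938760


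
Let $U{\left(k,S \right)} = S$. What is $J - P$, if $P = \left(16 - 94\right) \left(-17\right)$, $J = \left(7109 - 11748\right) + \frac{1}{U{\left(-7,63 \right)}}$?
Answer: $- \frac{375794}{63} \approx -5965.0$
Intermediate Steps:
$J = - \frac{292256}{63}$ ($J = \left(7109 - 11748\right) + \frac{1}{63} = -4639 + \frac{1}{63} = - \frac{292256}{63} \approx -4639.0$)
$P = 1326$ ($P = \left(-78\right) \left(-17\right) = 1326$)
$J - P = - \frac{292256}{63} - 1326 = - \frac{375794}{63}$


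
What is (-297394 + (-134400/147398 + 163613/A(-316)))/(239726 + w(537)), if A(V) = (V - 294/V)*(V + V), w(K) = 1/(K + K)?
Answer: -2343644969006566809/1889185611365052550 ≈ -1.2406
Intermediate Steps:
w(K) = 1/(2*K)
A(V) = 2*V*(V - 294/V) (A(V) = (V - 294/V)*(2*V) = 2*V*(V - 294/V))
(-297394 + (-134400/147398 + 163613/A(-316)))/(239726 + w(537)) = (-297394 + (-134400/147398 + 163613/(-588 + 2*(-316)²)))/(239726 + (½)/537) = (-297394 + (-134400*1/147398 + 163613/(-588 + 2*99856)))/(239726 + (½)*(1/537)) = (-297394 + (-67200/73699 + 163613/(-588 + 199712)))/(239726 + 1/1074) = (-297394 + (-67200/73699 + 163613/199124))/(257465725/1074) = (-297394 + (-67200/73699 + 163613*(1/199124)))*(1074/257465725) = (-297394 + (-67200/73699 + 163613/199124))*(1074/257465725) = (-297394 - 1323018313/14675239676)*(1074/257465725) = -4364329551222657/14675239676*1074/257465725 = -2343644969006566809/1889185611365052550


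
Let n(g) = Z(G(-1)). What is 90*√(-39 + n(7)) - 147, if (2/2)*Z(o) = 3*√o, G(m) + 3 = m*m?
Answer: -147 + 90*√(-39 + 3*I*√2) ≈ -116.47 + 562.88*I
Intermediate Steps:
G(m) = -3 + m² (G(m) = -3 + m*m = -3 + m²)
Z(o) = 3*√o
n(g) = 3*I*√2 (n(g) = 3*√(-3 + (-1)²) = 3*√(-3 + 1) = 3*√(-2) = 3*(I*√2) = 3*I*√2)
90*√(-39 + n(7)) - 147 = 90*√(-39 + 3*I*√2) - 147 = -147 + 90*√(-39 + 3*I*√2)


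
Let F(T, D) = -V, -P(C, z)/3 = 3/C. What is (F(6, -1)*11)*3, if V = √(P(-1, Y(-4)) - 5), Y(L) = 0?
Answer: -66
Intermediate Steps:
P(C, z) = -9/C
V = 2 (V = √(-9/(-1) - 5) = √(-9*(-1) - 5) = √(9 - 5) = √4 = 2)
F(T, D) = -2 (F(T, D) = -1*2 = -2)
(F(6, -1)*11)*3 = -2*11*3 = -22*3 = -66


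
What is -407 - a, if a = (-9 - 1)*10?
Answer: -307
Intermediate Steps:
a = -100 (a = -10*10 = -100)
-407 - a = -407 - 1*(-100) = -407 + 100 = -307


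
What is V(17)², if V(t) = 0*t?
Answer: 0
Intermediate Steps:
V(t) = 0
V(17)² = 0² = 0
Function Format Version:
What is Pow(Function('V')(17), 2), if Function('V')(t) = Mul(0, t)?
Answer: 0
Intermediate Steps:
Function('V')(t) = 0
Pow(Function('V')(17), 2) = Pow(0, 2) = 0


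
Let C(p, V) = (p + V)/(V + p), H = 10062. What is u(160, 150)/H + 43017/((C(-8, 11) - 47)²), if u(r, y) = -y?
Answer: 72086609/3548532 ≈ 20.314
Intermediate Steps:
C(p, V) = 1 (C(p, V) = (V + p)/(V + p) = 1)
u(160, 150)/H + 43017/((C(-8, 11) - 47)²) = -1*150/10062 + 43017/((1 - 47)²) = -150*1/10062 + 43017/((-46)²) = -25/1677 + 43017/2116 = 72086609/3548532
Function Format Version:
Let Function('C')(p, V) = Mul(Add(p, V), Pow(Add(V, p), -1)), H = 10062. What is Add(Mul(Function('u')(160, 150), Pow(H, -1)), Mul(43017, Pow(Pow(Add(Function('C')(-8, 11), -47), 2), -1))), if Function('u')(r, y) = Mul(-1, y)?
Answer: Rational(72086609, 3548532) ≈ 20.314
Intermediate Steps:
Function('C')(p, V) = 1 (Function('C')(p, V) = Mul(Add(V, p), Pow(Add(V, p), -1)) = 1)
Add(Mul(Function('u')(160, 150), Pow(H, -1)), Mul(43017, Pow(Pow(Add(Function('C')(-8, 11), -47), 2), -1))) = Add(Mul(Mul(-1, 150), Pow(10062, -1)), Mul(43017, Pow(Pow(Add(1, -47), 2), -1))) = Add(Mul(-150, Rational(1, 10062)), Mul(43017, Pow(Pow(-46, 2), -1))) = Add(Rational(-25, 1677), Mul(43017, Pow(2116, -1))) = Add(Rational(-25, 1677), Mul(43017, Rational(1, 2116))) = Add(Rational(-25, 1677), Rational(43017, 2116)) = Rational(72086609, 3548532)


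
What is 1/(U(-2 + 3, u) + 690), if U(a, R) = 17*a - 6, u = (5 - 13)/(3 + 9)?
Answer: 1/701 ≈ 0.0014265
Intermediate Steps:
u = -⅔ (u = -8/12 = -8*1/12 = -⅔ ≈ -0.66667)
U(a, R) = -6 + 17*a
1/(U(-2 + 3, u) + 690) = 1/((-6 + 17*(-2 + 3)) + 690) = 1/((-6 + 17*1) + 690) = 1/((-6 + 17) + 690) = 1/(11 + 690) = 1/701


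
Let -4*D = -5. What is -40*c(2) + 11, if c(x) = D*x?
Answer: -89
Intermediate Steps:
D = 5/4 (D = -1/4*(-5) = 5/4 ≈ 1.2500)
c(x) = 5*x/4
-40*c(2) + 11 = -50*2 + 11 = -40*5/2 + 11 = -100 + 11 = -89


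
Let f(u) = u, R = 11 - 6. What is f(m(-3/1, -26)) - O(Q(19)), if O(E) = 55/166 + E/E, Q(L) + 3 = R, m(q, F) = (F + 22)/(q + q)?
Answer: -331/498 ≈ -0.66466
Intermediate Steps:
R = 5
m(q, F) = (22 + F)/(2*q) (m(q, F) = (22 + F)/((2*q)) = (22 + F)*(1/(2*q)) = (22 + F)/(2*q))
Q(L) = 2 (Q(L) = -3 + 5 = 2)
O(E) = 221/166 (O(E) = 55*(1/166) + 1 = 55/166 + 1 = 221/166)
f(m(-3/1, -26)) - O(Q(19)) = (22 - 26)/(2*((-3/1))) - 1*221/166 = (1/2)*(-4)/(-3*1) - 221/166 = (1/2)*(-4)/(-3) - 221/166 = (1/2)*(-1/3)*(-4) - 221/166 = 2/3 - 221/166 = -331/498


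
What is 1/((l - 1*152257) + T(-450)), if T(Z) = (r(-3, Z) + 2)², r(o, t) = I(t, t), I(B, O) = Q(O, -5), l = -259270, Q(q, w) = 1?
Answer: -1/411518 ≈ -2.4300e-6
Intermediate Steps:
I(B, O) = 1
r(o, t) = 1
T(Z) = 9 (T(Z) = (1 + 2)² = 3² = 9)
1/((l - 1*152257) + T(-450)) = 1/((-259270 - 1*152257) + 9) = 1/((-259270 - 152257) + 9) = 1/(-411527 + 9) = 1/(-411518) = -1/411518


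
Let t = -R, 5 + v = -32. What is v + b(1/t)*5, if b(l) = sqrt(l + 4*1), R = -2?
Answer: -37 + 15*sqrt(2)/2 ≈ -26.393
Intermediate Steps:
v = -37 (v = -5 - 32 = -37)
t = 2 (t = -1*(-2) = 2)
b(l) = sqrt(4 + l) (b(l) = sqrt(l + 4) = sqrt(4 + l))
v + b(1/t)*5 = -37 + sqrt(4 + 1/2)*5 = -37 + sqrt(9/2)*5 = -37 + (3*sqrt(2)/2)*5 = -37 + 15*sqrt(2)/2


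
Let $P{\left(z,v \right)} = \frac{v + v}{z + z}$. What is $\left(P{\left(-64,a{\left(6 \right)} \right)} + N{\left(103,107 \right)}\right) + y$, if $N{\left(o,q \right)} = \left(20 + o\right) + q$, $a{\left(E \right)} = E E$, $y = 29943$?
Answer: $\frac{482759}{16} \approx 30172.0$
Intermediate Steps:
$a{\left(E \right)} = E^{2}$
$N{\left(o,q \right)} = 20 + o + q$
$P{\left(z,v \right)} = \frac{v}{z}$ ($P{\left(z,v \right)} = \frac{2 v}{2 z} = 2 v \frac{1}{2 z} = \frac{v}{z}$)
$\left(P{\left(-64,a{\left(6 \right)} \right)} + N{\left(103,107 \right)}\right) + y = \left(\frac{6^{2}}{-64} + \left(20 + 103 + 107\right)\right) + 29943 = \left(36 \left(- \frac{1}{64}\right) + 230\right) + 29943 = \left(- \frac{9}{16} + 230\right) + 29943 = \frac{3671}{16} + 29943 = \frac{482759}{16}$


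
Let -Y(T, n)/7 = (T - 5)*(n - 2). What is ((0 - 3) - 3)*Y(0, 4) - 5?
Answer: -425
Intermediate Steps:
Y(T, n) = -7*(-5 + T)*(-2 + n) (Y(T, n) = -7*(T - 5)*(n - 2) = -7*(-5 + T)*(-2 + n))
((0 - 3) - 3)*Y(0, 4) - 5 = ((0 - 3) - 3)*(-70 + 14*0 + 35*4 - 7*0*4) - 5 = (-3 - 3)*(-70 + 0 + 140 + 0) - 5 = -6*70 - 5 = -420 - 5 = -425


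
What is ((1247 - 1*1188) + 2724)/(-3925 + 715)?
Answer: -2783/3210 ≈ -0.86698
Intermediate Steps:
((1247 - 1*1188) + 2724)/(-3925 + 715) = ((1247 - 1188) + 2724)/(-3210) = (59 + 2724)*(-1/3210) = 2783*(-1/3210) = -2783/3210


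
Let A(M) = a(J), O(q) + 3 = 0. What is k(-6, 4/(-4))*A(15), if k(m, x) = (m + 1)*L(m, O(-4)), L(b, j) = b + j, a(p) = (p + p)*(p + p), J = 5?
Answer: 4500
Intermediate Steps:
O(q) = -3 (O(q) = -3 + 0 = -3)
a(p) = 4*p² (a(p) = (2*p)*(2*p) = 4*p²)
A(M) = 100 (A(M) = 4*5² = 4*25 = 100)
k(m, x) = (1 + m)*(-3 + m) (k(m, x) = (m + 1)*(m - 3) = (1 + m)*(-3 + m))
k(-6, 4/(-4))*A(15) = ((1 - 6)*(-3 - 6))*100 = -5*(-9)*100 = 45*100 = 4500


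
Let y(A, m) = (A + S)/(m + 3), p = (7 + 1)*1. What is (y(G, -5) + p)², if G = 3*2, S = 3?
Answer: 49/4 ≈ 12.250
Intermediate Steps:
G = 6
p = 8 (p = 8*1 = 8)
y(A, m) = (3 + A)/(3 + m) (y(A, m) = (A + 3)/(m + 3) = (3 + A)/(3 + m))
(y(G, -5) + p)² = ((3 + 6)/(3 - 5) + 8)² = (9/(-2) + 8)² = (-½*9 + 8)² = (-9/2 + 8)² = (7/2)² = 49/4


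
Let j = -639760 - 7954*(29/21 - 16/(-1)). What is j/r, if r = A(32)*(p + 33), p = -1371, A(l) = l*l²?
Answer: 8169085/460357632 ≈ 0.017745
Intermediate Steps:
A(l) = l³
r = -43843584 (r = 32³*(-1371 + 33) = 32768*(-1338) = -43843584)
j = -16338170/21 (j = -639760 - 7954*(29*(1/21) - 16*(-1)) = -639760 - 7954*(29/21 + 16) = -639760 - 7954*365/21 = -639760 - 1*2903210/21 = -639760 - 2903210/21 = -16338170/21 ≈ -7.7801e+5)
j/r = -16338170/21/(-43843584) = -16338170/21*(-1/43843584) = 8169085/460357632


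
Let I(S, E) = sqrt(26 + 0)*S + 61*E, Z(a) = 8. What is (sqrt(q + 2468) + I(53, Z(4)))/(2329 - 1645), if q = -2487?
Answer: 122/171 + 53*sqrt(26)/684 + I*sqrt(19)/684 ≈ 1.1085 + 0.0063727*I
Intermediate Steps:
I(S, E) = 61*E + S*sqrt(26) (I(S, E) = sqrt(26)*S + 61*E = S*sqrt(26) + 61*E = 61*E + S*sqrt(26))
(sqrt(q + 2468) + I(53, Z(4)))/(2329 - 1645) = (sqrt(-2487 + 2468) + (61*8 + 53*sqrt(26)))/(2329 - 1645) = (sqrt(-19) + (488 + 53*sqrt(26)))/684 = (I*sqrt(19) + (488 + 53*sqrt(26)))*(1/684) = (488 + 53*sqrt(26) + I*sqrt(19))*(1/684) = 122/171 + 53*sqrt(26)/684 + I*sqrt(19)/684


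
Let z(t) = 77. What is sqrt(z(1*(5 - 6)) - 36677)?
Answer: 10*I*sqrt(366) ≈ 191.31*I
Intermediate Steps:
sqrt(z(1*(5 - 6)) - 36677) = sqrt(77 - 36677) = sqrt(-36600) = 10*I*sqrt(366)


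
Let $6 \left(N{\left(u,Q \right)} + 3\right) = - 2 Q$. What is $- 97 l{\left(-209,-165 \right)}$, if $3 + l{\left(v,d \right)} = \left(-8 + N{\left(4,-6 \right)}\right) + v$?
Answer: $21437$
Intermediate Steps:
$N{\left(u,Q \right)} = -3 - \frac{Q}{3}$ ($N{\left(u,Q \right)} = -3 + \frac{\left(-2\right) Q}{6} = -3 - \frac{Q}{3}$)
$l{\left(v,d \right)} = -12 + v$ ($l{\left(v,d \right)} = -3 + \left(\left(-8 - 1\right) + v\right) = -3 + \left(-9 + v\right) = -12 + v$)
$- 97 l{\left(-209,-165 \right)} = - 97 \left(-12 - 209\right) = \left(-97\right) \left(-221\right) = 21437$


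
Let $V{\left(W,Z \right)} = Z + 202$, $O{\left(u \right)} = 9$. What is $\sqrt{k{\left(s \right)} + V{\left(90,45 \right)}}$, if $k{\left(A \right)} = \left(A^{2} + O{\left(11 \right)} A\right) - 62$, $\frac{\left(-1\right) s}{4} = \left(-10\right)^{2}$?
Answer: $\sqrt{156585} \approx 395.71$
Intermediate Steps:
$V{\left(W,Z \right)} = 202 + Z$
$s = -400$ ($s = - 4 \left(-10\right)^{2} = \left(-4\right) 100 = -400$)
$k{\left(A \right)} = -62 + A^{2} + 9 A$ ($k{\left(A \right)} = \left(A^{2} + 9 A\right) - 62 = -62 + A^{2} + 9 A$)
$\sqrt{k{\left(s \right)} + V{\left(90,45 \right)}} = \sqrt{\left(-62 + \left(-400\right)^{2} + 9 \left(-400\right)\right) + \left(202 + 45\right)} = \sqrt{\left(-62 + 160000 - 3600\right) + 247} = \sqrt{156338 + 247} = \sqrt{156585}$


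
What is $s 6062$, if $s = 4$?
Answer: $24248$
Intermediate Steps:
$s 6062 = 4 \cdot 6062 = 24248$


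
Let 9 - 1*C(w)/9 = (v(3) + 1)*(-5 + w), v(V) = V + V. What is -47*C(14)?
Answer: 22842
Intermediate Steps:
v(V) = 2*V
C(w) = 396 - 63*w (C(w) = 81 - 9*(2*3 + 1)*(-5 + w) = 81 - 9*(6 + 1)*(-5 + w) = 81 - 63*(-5 + w) = 81 - 9*(-35 + 7*w) = 81 + (315 - 63*w) = 396 - 63*w)
-47*C(14) = -47*(396 - 63*14) = -47*(396 - 882) = -47*(-486) = 22842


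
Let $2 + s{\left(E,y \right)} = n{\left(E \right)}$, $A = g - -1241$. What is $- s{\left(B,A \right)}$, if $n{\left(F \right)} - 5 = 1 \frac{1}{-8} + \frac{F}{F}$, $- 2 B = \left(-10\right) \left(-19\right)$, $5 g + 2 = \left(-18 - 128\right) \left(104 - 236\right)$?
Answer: $- \frac{31}{8} \approx -3.875$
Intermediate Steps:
$g = 3854$ ($g = - \frac{2}{5} + \frac{\left(-18 - 128\right) \left(104 - 236\right)}{5} = - \frac{2}{5} + \frac{\left(-146\right) \left(-132\right)}{5} = - \frac{2}{5} + \frac{1}{5} \cdot 19272 = - \frac{2}{5} + \frac{19272}{5} = 3854$)
$A = 5095$ ($A = 3854 - -1241 = 3854 + 1241 = 5095$)
$B = -95$ ($B = - \frac{\left(-10\right) \left(-19\right)}{2} = \left(- \frac{1}{2}\right) 190 = -95$)
$n{\left(F \right)} = \frac{47}{8}$ ($n{\left(F \right)} = 5 + \left(1 \frac{1}{-8} + \frac{F}{F}\right) = 5 + \left(1 \left(- \frac{1}{8}\right) + 1\right) = 5 + \left(- \frac{1}{8} + 1\right) = 5 + \frac{7}{8} = \frac{47}{8}$)
$s{\left(E,y \right)} = \frac{31}{8}$ ($s{\left(E,y \right)} = -2 + \frac{47}{8} = \frac{31}{8}$)
$- s{\left(B,A \right)} = \left(-1\right) \frac{31}{8} = - \frac{31}{8}$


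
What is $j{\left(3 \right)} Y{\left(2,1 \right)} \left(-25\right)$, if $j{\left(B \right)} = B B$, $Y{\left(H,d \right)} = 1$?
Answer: $-225$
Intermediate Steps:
$j{\left(B \right)} = B^{2}$
$j{\left(3 \right)} Y{\left(2,1 \right)} \left(-25\right) = 3^{2} \cdot 1 \left(-25\right) = 9 \cdot 1 \left(-25\right) = 9 \left(-25\right) = -225$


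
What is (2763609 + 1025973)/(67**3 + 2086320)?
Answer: 3789582/2387083 ≈ 1.5875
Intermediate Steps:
(2763609 + 1025973)/(67**3 + 2086320) = 3789582/(300763 + 2086320) = 3789582/2387083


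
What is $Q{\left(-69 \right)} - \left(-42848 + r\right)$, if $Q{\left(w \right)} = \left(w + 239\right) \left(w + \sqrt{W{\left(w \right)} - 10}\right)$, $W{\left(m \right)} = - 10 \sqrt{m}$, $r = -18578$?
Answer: $49696 + 170 \sqrt{-10 - 10 i \sqrt{69}} \approx 50728.0 - 1163.4 i$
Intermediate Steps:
$Q{\left(w \right)} = \left(239 + w\right) \left(w + \sqrt{-10 - 10 \sqrt{w}}\right)$ ($Q{\left(w \right)} = \left(w + 239\right) \left(w + \sqrt{- 10 \sqrt{w} - 10}\right) = \left(239 + w\right) \left(w + \sqrt{-10 - 10 \sqrt{w}}\right)$)
$Q{\left(-69 \right)} - \left(-42848 + r\right) = \left(\left(-69\right)^{2} + 239 \left(-69\right) + 239 \sqrt{-10 - 10 \sqrt{-69}} - 69 \sqrt{-10 - 10 \sqrt{-69}}\right) - \left(-42848 - 18578\right) = \left(4761 - 16491 + 239 \sqrt{-10 - 10 i \sqrt{69}} - 69 \sqrt{-10 - 10 i \sqrt{69}}\right) - -61426 = \left(4761 - 16491 + 239 \sqrt{-10 - 10 i \sqrt{69}} - 69 \sqrt{-10 - 10 i \sqrt{69}}\right) + 61426 = \left(-11730 + 170 \sqrt{-10 - 10 i \sqrt{69}}\right) + 61426 = 49696 + 170 \sqrt{-10 - 10 i \sqrt{69}}$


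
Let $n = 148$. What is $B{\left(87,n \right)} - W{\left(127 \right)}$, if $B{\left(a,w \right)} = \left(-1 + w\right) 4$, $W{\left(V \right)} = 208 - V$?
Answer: $507$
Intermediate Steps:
$B{\left(a,w \right)} = -4 + 4 w$
$B{\left(87,n \right)} - W{\left(127 \right)} = \left(-4 + 4 \cdot 148\right) - \left(208 - 127\right) = \left(-4 + 592\right) - \left(208 - 127\right) = 588 - 81 = 507$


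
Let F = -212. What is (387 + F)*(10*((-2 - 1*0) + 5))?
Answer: 5250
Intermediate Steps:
(387 + F)*(10*((-2 - 1*0) + 5)) = (387 - 212)*(10*((-2 - 1*0) + 5)) = 175*(10*((-2 + 0) + 5)) = 175*(10*(-2 + 5)) = 175*(10*3) = 175*30 = 5250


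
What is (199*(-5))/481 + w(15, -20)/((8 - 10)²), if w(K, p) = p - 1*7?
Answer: -16967/1924 ≈ -8.8186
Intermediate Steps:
w(K, p) = -7 + p (w(K, p) = p - 7 = -7 + p)
(199*(-5))/481 + w(15, -20)/((8 - 10)²) = (199*(-5))/481 + (-7 - 20)/((8 - 10)²) = -995*1/481 - 27/((-2)²) = -995/481 - 27/4 = -16967/1924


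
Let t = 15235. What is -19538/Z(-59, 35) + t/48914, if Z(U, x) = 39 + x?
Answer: -12899383/48914 ≈ -263.72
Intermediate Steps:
-19538/Z(-59, 35) + t/48914 = -19538/(39 + 35) + 15235/48914 = -19538/74 + 15235*(1/48914) = -19538*1/74 + 15235/48914 = -9769/37 + 15235/48914 = -12899383/48914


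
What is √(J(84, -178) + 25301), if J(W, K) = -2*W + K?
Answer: √24955 ≈ 157.97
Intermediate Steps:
J(W, K) = K - 2*W
√(J(84, -178) + 25301) = √((-178 - 2*84) + 25301) = √((-178 - 168) + 25301) = √(-346 + 25301) = √24955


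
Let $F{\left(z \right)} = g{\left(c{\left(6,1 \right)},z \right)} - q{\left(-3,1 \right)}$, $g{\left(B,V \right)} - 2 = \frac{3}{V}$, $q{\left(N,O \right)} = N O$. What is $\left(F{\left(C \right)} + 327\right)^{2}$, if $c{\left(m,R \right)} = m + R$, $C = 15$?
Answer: $\frac{2758921}{25} \approx 1.1036 \cdot 10^{5}$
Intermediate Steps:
$c{\left(m,R \right)} = R + m$
$g{\left(B,V \right)} = 2 + \frac{3}{V}$
$F{\left(z \right)} = 5 + \frac{3}{z}$ ($F{\left(z \right)} = \left(2 + \frac{3}{z}\right) - \left(-3\right) 1 = \left(2 + \frac{3}{z}\right) - -3 = \left(2 + \frac{3}{z}\right) + 3 = 5 + \frac{3}{z}$)
$\left(F{\left(C \right)} + 327\right)^{2} = \left(\left(5 + \frac{3}{15}\right) + 327\right)^{2} = \left(\left(5 + 3 \cdot \frac{1}{15}\right) + 327\right)^{2} = \left(\left(5 + \frac{1}{5}\right) + 327\right)^{2} = \left(\frac{26}{5} + 327\right)^{2} = \left(\frac{1661}{5}\right)^{2} = \frac{2758921}{25}$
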